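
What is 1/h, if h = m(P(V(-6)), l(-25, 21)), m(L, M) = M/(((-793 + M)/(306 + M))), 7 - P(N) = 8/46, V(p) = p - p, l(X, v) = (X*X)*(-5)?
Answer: -3918/8809375 ≈ -0.00044475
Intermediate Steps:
l(X, v) = -5*X² (l(X, v) = X²*(-5) = -5*X²)
V(p) = 0
P(N) = 157/23 (P(N) = 7 - 8/46 = 7 - 1*4/23 = 7 - 4/23 = 157/23)
m(L, M) = M*(306 + M)/(-793 + M) (m(L, M) = M/(((-793 + M)/(306 + M))) = M*((306 + M)/(-793 + M)) = M*(306 + M)/(-793 + M))
h = -8809375/3918 (h = (-5*(-25)²)*(306 - 5*(-25)²)/(-793 - 5*(-25)²) = (-5*625)*(306 - 5*625)/(-793 - 5*625) = -3125*(306 - 3125)/(-793 - 3125) = -3125*(-2819)/(-3918) = -3125*(-1/3918)*(-2819) = -8809375/3918 ≈ -2248.4)
1/h = 1/(-8809375/3918) = -3918/8809375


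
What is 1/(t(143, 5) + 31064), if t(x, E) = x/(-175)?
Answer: 175/5436057 ≈ 3.2192e-5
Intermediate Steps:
t(x, E) = -x/175 (t(x, E) = x*(-1/175) = -x/175)
1/(t(143, 5) + 31064) = 1/(-1/175*143 + 31064) = 1/(-143/175 + 31064) = 1/(5436057/175) = 175/5436057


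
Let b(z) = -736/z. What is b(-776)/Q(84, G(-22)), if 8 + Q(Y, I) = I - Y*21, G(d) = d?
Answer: -2/3783 ≈ -0.00052868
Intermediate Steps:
Q(Y, I) = -8 + I - 21*Y (Q(Y, I) = -8 + (I - Y*21) = -8 + (I - 21*Y) = -8 + I - 21*Y)
b(-776)/Q(84, G(-22)) = (-736/(-776))/(-8 - 22 - 21*84) = (-736*(-1/776))/(-8 - 22 - 1764) = (92/97)/(-1794) = (92/97)*(-1/1794) = -2/3783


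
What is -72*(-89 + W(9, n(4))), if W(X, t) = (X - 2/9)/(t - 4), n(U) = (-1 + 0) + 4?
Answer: 7040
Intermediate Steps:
n(U) = 3 (n(U) = -1 + 4 = 3)
W(X, t) = (-2/9 + X)/(-4 + t) (W(X, t) = (X - 2*1/9)/(-4 + t) = (X - 2/9)/(-4 + t) = (-2/9 + X)/(-4 + t))
-72*(-89 + W(9, n(4))) = -72*(-89 + (-2/9 + 9)/(-4 + 3)) = -72*(-89 + (79/9)/(-1)) = -72*(-89 - 1*79/9) = -72*(-89 - 79/9) = -72*(-880/9) = 7040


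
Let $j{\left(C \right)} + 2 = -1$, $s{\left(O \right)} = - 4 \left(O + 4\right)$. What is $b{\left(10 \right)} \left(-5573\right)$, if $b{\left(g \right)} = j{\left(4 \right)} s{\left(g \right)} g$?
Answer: $-9362640$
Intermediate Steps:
$s{\left(O \right)} = -16 - 4 O$ ($s{\left(O \right)} = - 4 \left(4 + O\right) = -16 - 4 O$)
$j{\left(C \right)} = -3$ ($j{\left(C \right)} = -2 - 1 = -3$)
$b{\left(g \right)} = g \left(48 + 12 g\right)$ ($b{\left(g \right)} = - 3 \left(-16 - 4 g\right) g = \left(48 + 12 g\right) g = g \left(48 + 12 g\right)$)
$b{\left(10 \right)} \left(-5573\right) = 12 \cdot 10 \left(4 + 10\right) \left(-5573\right) = 12 \cdot 10 \cdot 14 \left(-5573\right) = 1680 \left(-5573\right) = -9362640$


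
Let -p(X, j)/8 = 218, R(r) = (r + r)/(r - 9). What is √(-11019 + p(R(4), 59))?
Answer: I*√12763 ≈ 112.97*I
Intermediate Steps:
R(r) = 2*r/(-9 + r) (R(r) = (2*r)/(-9 + r) = 2*r/(-9 + r))
p(X, j) = -1744 (p(X, j) = -8*218 = -1744)
√(-11019 + p(R(4), 59)) = √(-11019 - 1744) = √(-12763) = I*√12763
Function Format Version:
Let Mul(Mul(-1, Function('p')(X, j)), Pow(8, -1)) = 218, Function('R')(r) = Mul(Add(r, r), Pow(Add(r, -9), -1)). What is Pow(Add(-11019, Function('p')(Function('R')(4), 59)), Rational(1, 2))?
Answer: Mul(I, Pow(12763, Rational(1, 2))) ≈ Mul(112.97, I)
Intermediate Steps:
Function('R')(r) = Mul(2, r, Pow(Add(-9, r), -1)) (Function('R')(r) = Mul(Mul(2, r), Pow(Add(-9, r), -1)) = Mul(2, r, Pow(Add(-9, r), -1)))
Function('p')(X, j) = -1744 (Function('p')(X, j) = Mul(-8, 218) = -1744)
Pow(Add(-11019, Function('p')(Function('R')(4), 59)), Rational(1, 2)) = Pow(Add(-11019, -1744), Rational(1, 2)) = Pow(-12763, Rational(1, 2)) = Mul(I, Pow(12763, Rational(1, 2)))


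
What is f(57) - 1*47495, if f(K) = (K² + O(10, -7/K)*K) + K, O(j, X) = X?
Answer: -44196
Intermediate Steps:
f(K) = -7 + K + K² (f(K) = (K² + (-7/K)*K) + K = (K² - 7) + K = (-7 + K²) + K = -7 + K + K²)
f(57) - 1*47495 = (-7 + 57*(1 + 57)) - 1*47495 = (-7 + 57*58) - 47495 = (-7 + 3306) - 47495 = 3299 - 47495 = -44196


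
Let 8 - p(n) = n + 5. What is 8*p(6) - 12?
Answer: -36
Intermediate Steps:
p(n) = 3 - n (p(n) = 8 - (n + 5) = 8 - (5 + n) = 8 + (-5 - n) = 3 - n)
8*p(6) - 12 = 8*(3 - 1*6) - 12 = 8*(3 - 6) - 12 = 8*(-3) - 12 = -24 - 12 = -36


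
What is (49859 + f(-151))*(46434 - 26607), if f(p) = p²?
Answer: 1440629820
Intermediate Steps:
(49859 + f(-151))*(46434 - 26607) = (49859 + (-151)²)*(46434 - 26607) = (49859 + 22801)*19827 = 72660*19827 = 1440629820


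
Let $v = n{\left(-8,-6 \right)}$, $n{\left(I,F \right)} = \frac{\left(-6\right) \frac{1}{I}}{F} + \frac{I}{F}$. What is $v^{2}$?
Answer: $\frac{841}{576} \approx 1.4601$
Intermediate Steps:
$n{\left(I,F \right)} = \frac{I}{F} - \frac{6}{F I}$ ($n{\left(I,F \right)} = - \frac{6}{F I} + \frac{I}{F} = \frac{I}{F} - \frac{6}{F I}$)
$v = \frac{29}{24}$ ($v = \frac{-6 + \left(-8\right)^{2}}{\left(-6\right) \left(-8\right)} = \left(- \frac{1}{6}\right) \left(- \frac{1}{8}\right) \left(-6 + 64\right) = \left(- \frac{1}{6}\right) \left(- \frac{1}{8}\right) 58 = \frac{29}{24} \approx 1.2083$)
$v^{2} = \left(\frac{29}{24}\right)^{2} = \frac{841}{576}$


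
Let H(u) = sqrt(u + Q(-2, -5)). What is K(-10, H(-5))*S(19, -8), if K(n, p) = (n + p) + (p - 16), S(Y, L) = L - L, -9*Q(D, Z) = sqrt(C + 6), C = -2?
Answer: 0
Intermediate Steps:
Q(D, Z) = -2/9 (Q(D, Z) = -sqrt(-2 + 6)/9 = -sqrt(4)/9 = -1/9*2 = -2/9)
H(u) = sqrt(-2/9 + u) (H(u) = sqrt(u - 2/9) = sqrt(-2/9 + u))
S(Y, L) = 0
K(n, p) = -16 + n + 2*p (K(n, p) = (n + p) + (-16 + p) = -16 + n + 2*p)
K(-10, H(-5))*S(19, -8) = (-16 - 10 + 2*(sqrt(-2 + 9*(-5))/3))*0 = (-16 - 10 + 2*(sqrt(-2 - 45)/3))*0 = (-16 - 10 + 2*(sqrt(-47)/3))*0 = (-16 - 10 + 2*((I*sqrt(47))/3))*0 = (-16 - 10 + 2*(I*sqrt(47)/3))*0 = (-16 - 10 + 2*I*sqrt(47)/3)*0 = (-26 + 2*I*sqrt(47)/3)*0 = 0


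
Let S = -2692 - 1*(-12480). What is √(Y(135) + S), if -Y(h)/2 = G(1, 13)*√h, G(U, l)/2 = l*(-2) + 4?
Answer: 2*√(2447 + 66*√15) ≈ 103.97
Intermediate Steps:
G(U, l) = 8 - 4*l (G(U, l) = 2*(l*(-2) + 4) = 2*(-2*l + 4) = 2*(4 - 2*l) = 8 - 4*l)
S = 9788 (S = -2692 + 12480 = 9788)
Y(h) = 88*√h (Y(h) = -2*(8 - 4*13)*√h = -2*(8 - 52)*√h = -(-88)*√h = 88*√h)
√(Y(135) + S) = √(88*√135 + 9788) = √(88*(3*√15) + 9788) = √(264*√15 + 9788) = √(9788 + 264*√15)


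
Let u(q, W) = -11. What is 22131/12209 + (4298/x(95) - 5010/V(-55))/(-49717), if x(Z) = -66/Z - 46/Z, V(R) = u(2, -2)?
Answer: 100252743191/53415547064 ≈ 1.8768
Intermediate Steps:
V(R) = -11
x(Z) = -112/Z
22131/12209 + (4298/x(95) - 5010/V(-55))/(-49717) = 22131/12209 + (4298/((-112/95)) - 5010/(-11))/(-49717) = 22131*(1/12209) + (4298/((-112*1/95)) - 5010*(-1/11))*(-1/49717) = 22131/12209 + (4298/(-112/95) + 5010/11)*(-1/49717) = 22131/12209 + (4298*(-95/112) + 5010/11)*(-1/49717) = 22131/12209 + (-29165/8 + 5010/11)*(-1/49717) = 22131/12209 - 280735/88*(-1/49717) = 22131/12209 + 280735/4375096 = 100252743191/53415547064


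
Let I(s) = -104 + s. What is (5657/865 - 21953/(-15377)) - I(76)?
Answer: 478407974/13301105 ≈ 35.968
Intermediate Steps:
(5657/865 - 21953/(-15377)) - I(76) = (5657/865 - 21953/(-15377)) - (-104 + 76) = (5657*(1/865) - 21953*(-1/15377)) - 1*(-28) = (5657/865 + 21953/15377) + 28 = 105977034/13301105 + 28 = 478407974/13301105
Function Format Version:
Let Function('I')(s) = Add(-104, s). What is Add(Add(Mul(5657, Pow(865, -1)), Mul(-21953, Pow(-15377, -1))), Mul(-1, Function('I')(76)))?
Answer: Rational(478407974, 13301105) ≈ 35.968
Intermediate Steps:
Add(Add(Mul(5657, Pow(865, -1)), Mul(-21953, Pow(-15377, -1))), Mul(-1, Function('I')(76))) = Add(Add(Mul(5657, Pow(865, -1)), Mul(-21953, Pow(-15377, -1))), Mul(-1, Add(-104, 76))) = Add(Add(Mul(5657, Rational(1, 865)), Mul(-21953, Rational(-1, 15377))), Mul(-1, -28)) = Add(Add(Rational(5657, 865), Rational(21953, 15377)), 28) = Add(Rational(105977034, 13301105), 28) = Rational(478407974, 13301105)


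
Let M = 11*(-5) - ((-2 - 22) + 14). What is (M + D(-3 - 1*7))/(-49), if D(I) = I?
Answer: 55/49 ≈ 1.1224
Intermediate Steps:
M = -45 (M = -55 - (-24 + 14) = -55 - 1*(-10) = -55 + 10 = -45)
(M + D(-3 - 1*7))/(-49) = (-45 + (-3 - 1*7))/(-49) = (-45 + (-3 - 7))*(-1/49) = (-45 - 10)*(-1/49) = -55*(-1/49) = 55/49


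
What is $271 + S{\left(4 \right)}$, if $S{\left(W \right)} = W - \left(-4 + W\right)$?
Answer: $275$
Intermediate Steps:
$S{\left(W \right)} = 4$
$271 + S{\left(4 \right)} = 271 + 4 = 275$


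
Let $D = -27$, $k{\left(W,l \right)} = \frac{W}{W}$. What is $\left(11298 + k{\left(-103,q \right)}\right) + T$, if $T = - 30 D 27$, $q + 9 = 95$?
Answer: $33169$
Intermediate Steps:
$q = 86$ ($q = -9 + 95 = 86$)
$k{\left(W,l \right)} = 1$
$T = 21870$ ($T = \left(-30\right) \left(-27\right) 27 = 810 \cdot 27 = 21870$)
$\left(11298 + k{\left(-103,q \right)}\right) + T = \left(11298 + 1\right) + 21870 = 11299 + 21870 = 33169$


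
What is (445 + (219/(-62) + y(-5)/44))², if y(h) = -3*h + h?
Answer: 22685781924/116281 ≈ 1.9509e+5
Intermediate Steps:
y(h) = -2*h
(445 + (219/(-62) + y(-5)/44))² = (445 + (219/(-62) - 2*(-5)/44))² = (445 + (219*(-1/62) + 10*(1/44)))² = (445 + (-219/62 + 5/22))² = (445 - 1127/341)² = (150618/341)² = 22685781924/116281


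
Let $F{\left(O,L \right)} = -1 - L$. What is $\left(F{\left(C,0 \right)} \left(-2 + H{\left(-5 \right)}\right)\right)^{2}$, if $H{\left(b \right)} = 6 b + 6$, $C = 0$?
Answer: $676$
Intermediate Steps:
$H{\left(b \right)} = 6 + 6 b$
$\left(F{\left(C,0 \right)} \left(-2 + H{\left(-5 \right)}\right)\right)^{2} = \left(\left(-1 - 0\right) \left(-2 + \left(6 + 6 \left(-5\right)\right)\right)\right)^{2} = \left(\left(-1 + 0\right) \left(-2 + \left(6 - 30\right)\right)\right)^{2} = \left(- (-2 - 24)\right)^{2} = \left(\left(-1\right) \left(-26\right)\right)^{2} = 26^{2} = 676$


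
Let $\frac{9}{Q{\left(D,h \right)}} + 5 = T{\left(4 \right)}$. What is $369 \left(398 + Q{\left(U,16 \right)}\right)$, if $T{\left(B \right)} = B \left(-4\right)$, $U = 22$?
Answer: $\frac{1026927}{7} \approx 1.467 \cdot 10^{5}$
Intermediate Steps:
$T{\left(B \right)} = - 4 B$
$Q{\left(D,h \right)} = - \frac{3}{7}$ ($Q{\left(D,h \right)} = \frac{9}{-5 - 16} = \frac{9}{-21} = 9 \left(- \frac{1}{21}\right) = - \frac{3}{7}$)
$369 \left(398 + Q{\left(U,16 \right)}\right) = 369 \left(398 - \frac{3}{7}\right) = 369 \cdot \frac{2783}{7} = \frac{1026927}{7}$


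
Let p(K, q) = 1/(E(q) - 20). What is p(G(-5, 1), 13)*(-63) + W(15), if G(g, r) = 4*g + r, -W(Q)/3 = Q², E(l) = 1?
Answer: -12762/19 ≈ -671.68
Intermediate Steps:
W(Q) = -3*Q²
G(g, r) = r + 4*g
p(K, q) = -1/19 (p(K, q) = 1/(1 - 20) = 1/(-19) = -1/19)
p(G(-5, 1), 13)*(-63) + W(15) = -1/19*(-63) - 3*15² = 63/19 - 3*225 = 63/19 - 675 = -12762/19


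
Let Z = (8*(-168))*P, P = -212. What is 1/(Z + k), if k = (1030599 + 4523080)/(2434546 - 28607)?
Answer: 2405939/685524941071 ≈ 3.5096e-6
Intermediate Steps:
k = 5553679/2405939 ≈ 2.3083
Z = 284928 (Z = (8*(-168))*(-212) = -1344*(-212) = 284928)
1/(Z + k) = 1/(284928 + 5553679/2405939) = 1/(685524941071/2405939) = 2405939/685524941071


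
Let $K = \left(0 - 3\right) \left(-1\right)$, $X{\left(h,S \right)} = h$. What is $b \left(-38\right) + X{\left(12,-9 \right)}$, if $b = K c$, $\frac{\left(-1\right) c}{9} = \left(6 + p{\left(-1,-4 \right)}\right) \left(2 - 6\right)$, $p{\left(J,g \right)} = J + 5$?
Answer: $-41028$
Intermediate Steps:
$p{\left(J,g \right)} = 5 + J$
$K = 3$ ($K = \left(-3\right) \left(-1\right) = 3$)
$c = 360$ ($c = - 9 \left(6 + \left(5 - 1\right)\right) \left(2 - 6\right) = - 9 \left(6 + 4\right) \left(-4\right) = - 9 \cdot 10 \left(-4\right) = \left(-9\right) \left(-40\right) = 360$)
$b = 1080$ ($b = 3 \cdot 360 = 1080$)
$b \left(-38\right) + X{\left(12,-9 \right)} = 1080 \left(-38\right) + 12 = -41040 + 12 = -41028$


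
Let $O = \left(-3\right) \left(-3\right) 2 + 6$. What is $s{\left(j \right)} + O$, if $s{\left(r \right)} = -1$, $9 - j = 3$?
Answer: $23$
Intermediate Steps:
$j = 6$ ($j = 9 - 3 = 6$)
$O = 24$ ($O = 9 \cdot 2 + 6 = 18 + 6 = 24$)
$s{\left(j \right)} + O = -1 + 24 = 23$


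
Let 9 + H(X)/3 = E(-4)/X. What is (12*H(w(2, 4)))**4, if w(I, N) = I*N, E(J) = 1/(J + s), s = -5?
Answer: 177410282401/16 ≈ 1.1088e+10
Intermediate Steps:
E(J) = 1/(-5 + J) (E(J) = 1/(J - 5) = 1/(-5 + J))
H(X) = -27 - 1/(3*X) (H(X) = -27 + 3*(1/((-5 - 4)*X)) = -27 + 3*(1/((-9)*X)) = -27 + 3*(-1/(9*X)) = -27 - 1/(3*X))
(12*H(w(2, 4)))**4 = (12*(-27 - 1/(3*(2*4))))**4 = (12*(-27 - 1/3/8))**4 = (12*(-27 - 1/3*1/8))**4 = (12*(-27 - 1/24))**4 = (12*(-649/24))**4 = (-649/2)**4 = 177410282401/16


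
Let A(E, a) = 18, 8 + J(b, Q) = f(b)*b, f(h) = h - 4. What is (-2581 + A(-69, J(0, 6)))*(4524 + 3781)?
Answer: -21285715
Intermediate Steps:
f(h) = -4 + h
J(b, Q) = -8 + b*(-4 + b) (J(b, Q) = -8 + (-4 + b)*b = -8 + b*(-4 + b))
(-2581 + A(-69, J(0, 6)))*(4524 + 3781) = (-2581 + 18)*(4524 + 3781) = -2563*8305 = -21285715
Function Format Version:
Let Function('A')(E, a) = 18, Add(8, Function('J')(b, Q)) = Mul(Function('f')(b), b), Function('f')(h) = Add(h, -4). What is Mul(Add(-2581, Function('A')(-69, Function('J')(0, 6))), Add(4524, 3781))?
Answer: -21285715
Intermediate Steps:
Function('f')(h) = Add(-4, h)
Function('J')(b, Q) = Add(-8, Mul(b, Add(-4, b))) (Function('J')(b, Q) = Add(-8, Mul(Add(-4, b), b)) = Add(-8, Mul(b, Add(-4, b))))
Mul(Add(-2581, Function('A')(-69, Function('J')(0, 6))), Add(4524, 3781)) = Mul(Add(-2581, 18), Add(4524, 3781)) = Mul(-2563, 8305) = -21285715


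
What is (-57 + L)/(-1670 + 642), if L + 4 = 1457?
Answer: -349/257 ≈ -1.3580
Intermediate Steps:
L = 1453 (L = -4 + 1457 = 1453)
(-57 + L)/(-1670 + 642) = (-57 + 1453)/(-1670 + 642) = 1396/(-1028) = 1396*(-1/1028) = -349/257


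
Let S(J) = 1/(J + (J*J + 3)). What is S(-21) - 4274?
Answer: -1807901/423 ≈ -4274.0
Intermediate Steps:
S(J) = 1/(3 + J + J**2) (S(J) = 1/(J + (J**2 + 3)) = 1/(J + (3 + J**2)) = 1/(3 + J + J**2))
S(-21) - 4274 = 1/(3 - 21 + (-21)**2) - 4274 = 1/(3 - 21 + 441) - 4274 = 1/423 - 4274 = -1807901/423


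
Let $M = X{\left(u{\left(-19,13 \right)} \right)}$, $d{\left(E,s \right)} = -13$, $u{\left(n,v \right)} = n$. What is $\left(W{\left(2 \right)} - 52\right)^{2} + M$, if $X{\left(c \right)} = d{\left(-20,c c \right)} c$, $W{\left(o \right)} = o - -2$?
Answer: $2551$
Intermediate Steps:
$W{\left(o \right)} = 2 + o$ ($W{\left(o \right)} = o + 2 = 2 + o$)
$X{\left(c \right)} = - 13 c$
$M = 247$ ($M = \left(-13\right) \left(-19\right) = 247$)
$\left(W{\left(2 \right)} - 52\right)^{2} + M = \left(\left(2 + 2\right) - 52\right)^{2} + 247 = \left(4 - 52\right)^{2} + 247 = \left(-48\right)^{2} + 247 = 2304 + 247 = 2551$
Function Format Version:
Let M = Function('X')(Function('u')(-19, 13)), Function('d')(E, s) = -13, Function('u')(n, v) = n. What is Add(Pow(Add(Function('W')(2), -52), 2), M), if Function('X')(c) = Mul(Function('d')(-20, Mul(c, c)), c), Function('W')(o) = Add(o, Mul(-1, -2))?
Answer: 2551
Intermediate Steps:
Function('W')(o) = Add(2, o) (Function('W')(o) = Add(o, 2) = Add(2, o))
Function('X')(c) = Mul(-13, c)
M = 247 (M = Mul(-13, -19) = 247)
Add(Pow(Add(Function('W')(2), -52), 2), M) = Add(Pow(Add(Add(2, 2), -52), 2), 247) = Add(Pow(Add(4, -52), 2), 247) = Add(Pow(-48, 2), 247) = Add(2304, 247) = 2551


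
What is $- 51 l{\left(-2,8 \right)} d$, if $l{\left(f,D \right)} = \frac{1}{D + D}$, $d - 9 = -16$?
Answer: $\frac{357}{16} \approx 22.313$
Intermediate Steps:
$d = -7$ ($d = 9 - 16 = -7$)
$l{\left(f,D \right)} = \frac{1}{2 D}$
$- 51 l{\left(-2,8 \right)} d = - 51 \frac{1}{2 \cdot 8} \left(-7\right) = - 51 \cdot \frac{1}{2} \cdot \frac{1}{8} \left(-7\right) = \left(-51\right) \frac{1}{16} \left(-7\right) = \left(- \frac{51}{16}\right) \left(-7\right) = \frac{357}{16}$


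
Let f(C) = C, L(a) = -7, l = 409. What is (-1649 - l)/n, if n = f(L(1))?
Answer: 294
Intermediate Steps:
n = -7
(-1649 - l)/n = (-1649 - 1*409)/(-7) = (-1649 - 409)*(-⅐) = -2058*(-⅐) = 294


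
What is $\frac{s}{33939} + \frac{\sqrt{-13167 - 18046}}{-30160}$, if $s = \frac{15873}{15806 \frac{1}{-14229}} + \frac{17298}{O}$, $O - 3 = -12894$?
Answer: $- \frac{323532769915}{768360655566} - \frac{49 i \sqrt{13}}{30160} \approx -0.42107 - 0.0058578 i$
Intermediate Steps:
$O = -12891$ ($O = 3 - 12894 = -12891$)
$s = - \frac{970598309745}{67918382}$ ($s = \frac{15873}{15806 \frac{1}{-14229}} + \frac{17298}{-12891} = \frac{15873}{15806 \left(- \frac{1}{14229}\right)} + 17298 \left(- \frac{1}{12891}\right) = \frac{15873}{- \frac{15806}{14229}} - \frac{5766}{4297} = 15873 \left(- \frac{14229}{15806}\right) - \frac{5766}{4297} = - \frac{225856917}{15806} - \frac{5766}{4297} = - \frac{970598309745}{67918382} \approx -14291.0$)
$\frac{s}{33939} + \frac{\sqrt{-13167 - 18046}}{-30160} = - \frac{970598309745}{67918382 \cdot 33939} + \frac{\sqrt{-13167 - 18046}}{-30160} = \left(- \frac{970598309745}{67918382}\right) \frac{1}{33939} + \sqrt{-31213} \left(- \frac{1}{30160}\right) = - \frac{323532769915}{768360655566} + 49 i \sqrt{13} \left(- \frac{1}{30160}\right) = - \frac{323532769915}{768360655566} - \frac{49 i \sqrt{13}}{30160}$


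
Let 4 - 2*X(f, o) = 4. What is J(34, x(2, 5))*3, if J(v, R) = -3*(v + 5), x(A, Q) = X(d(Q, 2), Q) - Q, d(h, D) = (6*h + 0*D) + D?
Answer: -351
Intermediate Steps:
d(h, D) = D + 6*h (d(h, D) = (6*h + 0) + D = 6*h + D = D + 6*h)
X(f, o) = 0 (X(f, o) = 2 - ½*4 = 2 - 2 = 0)
x(A, Q) = -Q (x(A, Q) = 0 - Q = -Q)
J(v, R) = -15 - 3*v (J(v, R) = -3*(5 + v) = -15 - 3*v)
J(34, x(2, 5))*3 = (-15 - 3*34)*3 = (-15 - 102)*3 = -117*3 = -351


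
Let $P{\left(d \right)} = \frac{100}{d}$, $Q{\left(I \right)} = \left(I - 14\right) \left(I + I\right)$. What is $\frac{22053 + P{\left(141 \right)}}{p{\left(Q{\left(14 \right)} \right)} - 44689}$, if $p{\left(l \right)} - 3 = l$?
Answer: $- \frac{3109573}{6300726} \approx -0.49353$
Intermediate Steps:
$Q{\left(I \right)} = 2 I \left(-14 + I\right)$ ($Q{\left(I \right)} = \left(-14 + I\right) 2 I = 2 I \left(-14 + I\right)$)
$p{\left(l \right)} = 3 + l$
$\frac{22053 + P{\left(141 \right)}}{p{\left(Q{\left(14 \right)} \right)} - 44689} = \frac{22053 + \frac{100}{141}}{\left(3 + 2 \cdot 14 \left(-14 + 14\right)\right) - 44689} = \frac{22053 + 100 \cdot \frac{1}{141}}{\left(3 + 2 \cdot 14 \cdot 0\right) - 44689} = \frac{22053 + \frac{100}{141}}{\left(3 + 0\right) - 44689} = \frac{3109573}{141 \left(3 - 44689\right)} = \frac{3109573}{141 \left(-44686\right)} = \frac{3109573}{141} \left(- \frac{1}{44686}\right) = - \frac{3109573}{6300726}$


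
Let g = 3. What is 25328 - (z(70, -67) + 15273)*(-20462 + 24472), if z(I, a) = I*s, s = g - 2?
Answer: -61500102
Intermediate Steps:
s = 1 (s = 3 - 2 = 1)
z(I, a) = I (z(I, a) = I*1 = I)
25328 - (z(70, -67) + 15273)*(-20462 + 24472) = 25328 - (70 + 15273)*(-20462 + 24472) = 25328 - 15343*4010 = 25328 - 1*61525430 = 25328 - 61525430 = -61500102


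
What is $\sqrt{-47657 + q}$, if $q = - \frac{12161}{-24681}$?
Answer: $\frac{52 i \sqrt{10735963509}}{24681} \approx 218.3 i$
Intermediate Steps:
$q = \frac{12161}{24681}$ ($q = \left(-12161\right) \left(- \frac{1}{24681}\right) = \frac{12161}{24681} \approx 0.49273$)
$\sqrt{-47657 + q} = \sqrt{-47657 + \frac{12161}{24681}} = \sqrt{- \frac{1176210256}{24681}} = \frac{52 i \sqrt{10735963509}}{24681}$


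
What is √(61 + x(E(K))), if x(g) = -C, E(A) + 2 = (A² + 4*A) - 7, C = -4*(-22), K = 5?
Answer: 3*I*√3 ≈ 5.1962*I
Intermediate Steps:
C = 88
E(A) = -9 + A² + 4*A (E(A) = -2 + ((A² + 4*A) - 7) = -2 + (-7 + A² + 4*A) = -9 + A² + 4*A)
x(g) = -88 (x(g) = -1*88 = -88)
√(61 + x(E(K))) = √(61 - 88) = √(-27) = 3*I*√3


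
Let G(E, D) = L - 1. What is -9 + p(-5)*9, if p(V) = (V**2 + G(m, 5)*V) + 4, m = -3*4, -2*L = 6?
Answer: 432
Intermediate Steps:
L = -3 (L = -1/2*6 = -3)
m = -12
G(E, D) = -4 (G(E, D) = -3 - 1 = -4)
p(V) = 4 + V**2 - 4*V (p(V) = (V**2 - 4*V) + 4 = 4 + V**2 - 4*V)
-9 + p(-5)*9 = -9 + (4 + (-5)**2 - 4*(-5))*9 = -9 + (4 + 25 + 20)*9 = -9 + 49*9 = -9 + 441 = 432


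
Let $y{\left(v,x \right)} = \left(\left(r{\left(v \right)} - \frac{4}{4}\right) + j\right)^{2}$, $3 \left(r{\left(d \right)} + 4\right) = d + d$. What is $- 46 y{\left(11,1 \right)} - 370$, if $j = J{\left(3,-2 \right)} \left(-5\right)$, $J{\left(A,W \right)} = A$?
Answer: $- \frac{69754}{9} \approx -7750.4$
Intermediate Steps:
$r{\left(d \right)} = -4 + \frac{2 d}{3}$ ($r{\left(d \right)} = -4 + \frac{d + d}{3} = -4 + \frac{2 d}{3}$)
$j = -15$ ($j = 3 \left(-5\right) = -15$)
$y{\left(v,x \right)} = \left(-20 + \frac{2 v}{3}\right)^{2}$ ($y{\left(v,x \right)} = \left(\left(\left(-4 + \frac{2 v}{3}\right) - \frac{4}{4}\right) - 15\right)^{2} = \left(\left(\left(-4 + \frac{2 v}{3}\right) - 1\right) - 15\right)^{2} = \left(\left(-5 + \frac{2 v}{3}\right) - 15\right)^{2} = \left(-20 + \frac{2 v}{3}\right)^{2}$)
$- 46 y{\left(11,1 \right)} - 370 = - 46 \frac{4 \left(-30 + 11\right)^{2}}{9} - 370 = - 46 \frac{4 \left(-19\right)^{2}}{9} - 370 = - 46 \cdot \frac{4}{9} \cdot 361 - 370 = \left(-46\right) \frac{1444}{9} - 370 = - \frac{66424}{9} - 370 = - \frac{69754}{9}$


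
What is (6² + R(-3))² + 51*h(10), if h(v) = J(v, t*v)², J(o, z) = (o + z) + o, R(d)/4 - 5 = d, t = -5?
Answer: 47836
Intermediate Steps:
R(d) = 20 + 4*d
J(o, z) = z + 2*o
h(v) = 9*v² (h(v) = (-5*v + 2*v)² = (-3*v)² = 9*v²)
(6² + R(-3))² + 51*h(10) = (6² + (20 + 4*(-3)))² + 51*(9*10²) = (36 + (20 - 12))² + 51*(9*100) = (36 + 8)² + 51*900 = 44² + 45900 = 1936 + 45900 = 47836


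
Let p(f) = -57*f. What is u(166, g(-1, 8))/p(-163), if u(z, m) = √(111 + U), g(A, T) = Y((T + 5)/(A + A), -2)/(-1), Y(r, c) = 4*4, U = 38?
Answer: √149/9291 ≈ 0.0013138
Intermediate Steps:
Y(r, c) = 16
g(A, T) = -16 (g(A, T) = 16/(-1) = 16*(-1) = -16)
u(z, m) = √149 (u(z, m) = √(111 + 38) = √149)
u(166, g(-1, 8))/p(-163) = √149/((-57*(-163))) = √149/9291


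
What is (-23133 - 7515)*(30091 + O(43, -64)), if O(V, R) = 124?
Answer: -926029320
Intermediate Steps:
(-23133 - 7515)*(30091 + O(43, -64)) = (-23133 - 7515)*(30091 + 124) = -30648*30215 = -926029320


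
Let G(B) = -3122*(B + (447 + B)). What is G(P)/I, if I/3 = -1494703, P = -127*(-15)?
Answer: 632874/213529 ≈ 2.9639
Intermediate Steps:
P = 1905
I = -4484109 (I = 3*(-1494703) = -4484109)
G(B) = -1395534 - 6244*B (G(B) = -3122*(447 + 2*B) = -1395534 - 6244*B)
G(P)/I = (-1395534 - 6244*1905)/(-4484109) = (-1395534 - 11894820)*(-1/4484109) = -13290354*(-1/4484109) = 632874/213529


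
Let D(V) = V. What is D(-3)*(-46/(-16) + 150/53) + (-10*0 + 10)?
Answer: -3017/424 ≈ -7.1156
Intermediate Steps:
D(-3)*(-46/(-16) + 150/53) + (-10*0 + 10) = -3*(-46/(-16) + 150/53) + (-10*0 + 10) = -3*(-46*(-1/16) + 150*(1/53)) + (0 + 10) = -3*(23/8 + 150/53) + 10 = -3*2419/424 + 10 = -7257/424 + 10 = -3017/424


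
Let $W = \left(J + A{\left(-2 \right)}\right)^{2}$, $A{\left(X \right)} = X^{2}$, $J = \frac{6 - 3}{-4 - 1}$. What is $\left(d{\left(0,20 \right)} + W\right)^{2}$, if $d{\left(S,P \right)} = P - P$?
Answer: $\frac{83521}{625} \approx 133.63$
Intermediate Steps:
$J = - \frac{3}{5}$ ($J = \frac{3}{-5} = 3 \left(- \frac{1}{5}\right) = - \frac{3}{5} \approx -0.6$)
$d{\left(S,P \right)} = 0$
$W = \frac{289}{25}$ ($W = \left(- \frac{3}{5} + \left(-2\right)^{2}\right)^{2} = \left(- \frac{3}{5} + 4\right)^{2} = \left(\frac{17}{5}\right)^{2} = \frac{289}{25} \approx 11.56$)
$\left(d{\left(0,20 \right)} + W\right)^{2} = \left(0 + \frac{289}{25}\right)^{2} = \left(\frac{289}{25}\right)^{2} = \frac{83521}{625}$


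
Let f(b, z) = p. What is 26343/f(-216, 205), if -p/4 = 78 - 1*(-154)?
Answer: -26343/928 ≈ -28.387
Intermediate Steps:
p = -928 (p = -4*(78 - 1*(-154)) = -4*(78 + 154) = -4*232 = -928)
f(b, z) = -928
26343/f(-216, 205) = 26343/(-928) = 26343*(-1/928) = -26343/928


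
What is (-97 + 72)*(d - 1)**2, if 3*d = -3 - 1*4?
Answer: -2500/9 ≈ -277.78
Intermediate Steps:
d = -7/3 (d = (-3 - 1*4)/3 = (-3 - 4)/3 = (1/3)*(-7) = -7/3 ≈ -2.3333)
(-97 + 72)*(d - 1)**2 = (-97 + 72)*(-7/3 - 1)**2 = -25*(-10/3)**2 = -25*100/9 = -2500/9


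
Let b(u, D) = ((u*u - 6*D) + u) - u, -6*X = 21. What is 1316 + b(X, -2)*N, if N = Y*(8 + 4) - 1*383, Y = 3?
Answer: -28395/4 ≈ -7098.8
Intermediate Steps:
X = -7/2 (X = -⅙*21 = -7/2 ≈ -3.5000)
N = -347 (N = 3*(8 + 4) - 1*383 = 3*12 - 383 = 36 - 383 = -347)
b(u, D) = u² - 6*D (b(u, D) = ((u² - 6*D) + u) - u = (u + u² - 6*D) - u = u² - 6*D)
1316 + b(X, -2)*N = 1316 + ((-7/2)² - 6*(-2))*(-347) = 1316 + (49/4 + 12)*(-347) = 1316 + (97/4)*(-347) = 1316 - 33659/4 = -28395/4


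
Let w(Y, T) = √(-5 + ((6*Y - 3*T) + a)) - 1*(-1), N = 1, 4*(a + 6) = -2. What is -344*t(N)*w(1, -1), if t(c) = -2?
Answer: 688 + 344*I*√10 ≈ 688.0 + 1087.8*I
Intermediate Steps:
a = -13/2 (a = -6 + (¼)*(-2) = -6 - ½ = -13/2 ≈ -6.5000)
w(Y, T) = 1 + √(-23/2 - 3*T + 6*Y) (w(Y, T) = √(-5 + ((6*Y - 3*T) - 13/2)) - 1*(-1) = √(-5 + ((-3*T + 6*Y) - 13/2)) + 1 = √(-5 + (-13/2 - 3*T + 6*Y)) + 1 = √(-23/2 - 3*T + 6*Y) + 1 = 1 + √(-23/2 - 3*T + 6*Y))
-344*t(N)*w(1, -1) = -(-688)*(1 + √(-46 - 12*(-1) + 24*1)/2) = -(-688)*(1 + √(-46 + 12 + 24)/2) = -(-688)*(1 + √(-10)/2) = -(-688)*(1 + (I*√10)/2) = -(-688)*(1 + I*√10/2) = -344*(-2 - I*√10) = 688 + 344*I*√10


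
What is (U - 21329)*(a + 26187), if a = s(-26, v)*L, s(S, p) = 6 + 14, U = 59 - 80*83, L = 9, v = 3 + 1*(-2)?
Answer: -735902970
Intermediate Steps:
v = 1 (v = 3 - 2 = 1)
U = -6581 (U = 59 - 6640 = -6581)
s(S, p) = 20
a = 180 (a = 20*9 = 180)
(U - 21329)*(a + 26187) = (-6581 - 21329)*(180 + 26187) = -27910*26367 = -735902970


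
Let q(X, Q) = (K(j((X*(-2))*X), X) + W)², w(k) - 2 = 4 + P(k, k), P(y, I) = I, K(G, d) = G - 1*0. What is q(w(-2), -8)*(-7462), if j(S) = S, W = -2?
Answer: -8626072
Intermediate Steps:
K(G, d) = G (K(G, d) = G + 0 = G)
w(k) = 6 + k (w(k) = 2 + (4 + k) = 6 + k)
q(X, Q) = (-2 - 2*X²)² (q(X, Q) = ((X*(-2))*X - 2)² = ((-2*X)*X - 2)² = (-2*X² - 2)² = (-2 - 2*X²)²)
q(w(-2), -8)*(-7462) = (4*(1 + (6 - 2)²)²)*(-7462) = (4*(1 + 4²)²)*(-7462) = (4*(1 + 16)²)*(-7462) = (4*17²)*(-7462) = (4*289)*(-7462) = 1156*(-7462) = -8626072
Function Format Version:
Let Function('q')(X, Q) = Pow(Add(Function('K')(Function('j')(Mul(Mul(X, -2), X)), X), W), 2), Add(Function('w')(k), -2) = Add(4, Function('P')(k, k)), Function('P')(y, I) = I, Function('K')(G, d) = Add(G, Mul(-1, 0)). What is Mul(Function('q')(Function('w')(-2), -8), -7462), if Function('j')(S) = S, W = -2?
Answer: -8626072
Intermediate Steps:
Function('K')(G, d) = G (Function('K')(G, d) = Add(G, 0) = G)
Function('w')(k) = Add(6, k) (Function('w')(k) = Add(2, Add(4, k)) = Add(6, k))
Function('q')(X, Q) = Pow(Add(-2, Mul(-2, Pow(X, 2))), 2) (Function('q')(X, Q) = Pow(Add(Mul(Mul(X, -2), X), -2), 2) = Pow(Add(Mul(Mul(-2, X), X), -2), 2) = Pow(Add(Mul(-2, Pow(X, 2)), -2), 2) = Pow(Add(-2, Mul(-2, Pow(X, 2))), 2))
Mul(Function('q')(Function('w')(-2), -8), -7462) = Mul(Mul(4, Pow(Add(1, Pow(Add(6, -2), 2)), 2)), -7462) = Mul(Mul(4, Pow(Add(1, Pow(4, 2)), 2)), -7462) = Mul(Mul(4, Pow(Add(1, 16), 2)), -7462) = Mul(Mul(4, Pow(17, 2)), -7462) = Mul(Mul(4, 289), -7462) = Mul(1156, -7462) = -8626072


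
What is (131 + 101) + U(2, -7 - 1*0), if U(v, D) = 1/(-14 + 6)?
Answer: 1855/8 ≈ 231.88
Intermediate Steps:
U(v, D) = -⅛ (U(v, D) = 1/(-8) = -⅛)
(131 + 101) + U(2, -7 - 1*0) = (131 + 101) - ⅛ = 232 - ⅛ = 1855/8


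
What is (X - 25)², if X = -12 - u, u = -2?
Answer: 1225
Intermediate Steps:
X = -10 (X = -12 - 1*(-2) = -12 + 2 = -10)
(X - 25)² = (-10 - 25)² = (-35)² = 1225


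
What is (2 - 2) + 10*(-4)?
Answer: -40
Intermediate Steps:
(2 - 2) + 10*(-4) = 0 - 40 = -40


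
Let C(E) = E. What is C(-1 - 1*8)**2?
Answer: 81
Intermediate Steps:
C(-1 - 1*8)**2 = (-1 - 1*8)**2 = (-1 - 8)**2 = (-9)**2 = 81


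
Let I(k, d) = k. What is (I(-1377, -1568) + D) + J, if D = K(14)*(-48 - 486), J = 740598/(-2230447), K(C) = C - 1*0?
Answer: -19746887889/2230447 ≈ -8853.3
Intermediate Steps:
K(C) = C (K(C) = C + 0 = C)
J = -740598/2230447 (J = 740598*(-1/2230447) = -740598/2230447 ≈ -0.33204)
D = -7476 (D = 14*(-48 - 486) = 14*(-534) = -7476)
(I(-1377, -1568) + D) + J = (-1377 - 7476) - 740598/2230447 = -8853 - 740598/2230447 = -19746887889/2230447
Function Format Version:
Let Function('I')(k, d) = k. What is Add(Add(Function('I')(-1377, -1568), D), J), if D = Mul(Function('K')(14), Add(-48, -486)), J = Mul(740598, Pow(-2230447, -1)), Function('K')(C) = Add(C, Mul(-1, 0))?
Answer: Rational(-19746887889, 2230447) ≈ -8853.3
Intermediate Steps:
Function('K')(C) = C (Function('K')(C) = Add(C, 0) = C)
J = Rational(-740598, 2230447) (J = Mul(740598, Rational(-1, 2230447)) = Rational(-740598, 2230447) ≈ -0.33204)
D = -7476 (D = Mul(14, Add(-48, -486)) = Mul(14, -534) = -7476)
Add(Add(Function('I')(-1377, -1568), D), J) = Add(Add(-1377, -7476), Rational(-740598, 2230447)) = Add(-8853, Rational(-740598, 2230447)) = Rational(-19746887889, 2230447)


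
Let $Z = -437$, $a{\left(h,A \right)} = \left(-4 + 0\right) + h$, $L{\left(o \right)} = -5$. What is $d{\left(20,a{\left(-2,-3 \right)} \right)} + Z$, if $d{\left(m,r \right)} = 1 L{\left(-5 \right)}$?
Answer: $-442$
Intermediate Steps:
$a{\left(h,A \right)} = -4 + h$
$d{\left(m,r \right)} = -5$ ($d{\left(m,r \right)} = 1 \left(-5\right) = -5$)
$d{\left(20,a{\left(-2,-3 \right)} \right)} + Z = -5 - 437 = -442$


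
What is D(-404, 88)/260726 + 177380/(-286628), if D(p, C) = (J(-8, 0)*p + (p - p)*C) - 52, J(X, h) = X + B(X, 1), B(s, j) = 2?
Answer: -5695962033/9341421491 ≈ -0.60975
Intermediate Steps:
J(X, h) = 2 + X (J(X, h) = X + 2 = 2 + X)
D(p, C) = -52 - 6*p (D(p, C) = ((2 - 8)*p + (p - p)*C) - 52 = (-6*p + 0*C) - 52 = (-6*p + 0) - 52 = -6*p - 52 = -52 - 6*p)
D(-404, 88)/260726 + 177380/(-286628) = (-52 - 6*(-404))/260726 + 177380/(-286628) = (-52 + 2424)*(1/260726) + 177380*(-1/286628) = 2372*(1/260726) - 44345/71657 = 1186/130363 - 44345/71657 = -5695962033/9341421491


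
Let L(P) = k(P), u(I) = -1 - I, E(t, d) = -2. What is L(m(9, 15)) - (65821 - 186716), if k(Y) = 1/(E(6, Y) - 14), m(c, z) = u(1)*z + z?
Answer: 1934319/16 ≈ 1.2090e+5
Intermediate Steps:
m(c, z) = -z (m(c, z) = (-1 - 1*1)*z + z = (-1 - 1)*z + z = -2*z + z = -z)
k(Y) = -1/16 (k(Y) = 1/(-2 - 14) = 1/(-16) = -1/16)
L(P) = -1/16
L(m(9, 15)) - (65821 - 186716) = -1/16 - (65821 - 186716) = -1/16 - 1*(-120895) = -1/16 + 120895 = 1934319/16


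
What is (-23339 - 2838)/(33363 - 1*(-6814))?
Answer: -26177/40177 ≈ -0.65154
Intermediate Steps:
(-23339 - 2838)/(33363 - 1*(-6814)) = -26177/(33363 + 6814) = -26177/40177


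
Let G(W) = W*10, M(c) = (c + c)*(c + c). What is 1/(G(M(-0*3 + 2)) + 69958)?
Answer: 1/70118 ≈ 1.4262e-5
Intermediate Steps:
M(c) = 4*c**2 (M(c) = (2*c)*(2*c) = 4*c**2)
G(W) = 10*W
1/(G(M(-0*3 + 2)) + 69958) = 1/(10*(4*(-0*3 + 2)**2) + 69958) = 1/(10*(4*(-5*0 + 2)**2) + 69958) = 1/(10*(4*(0 + 2)**2) + 69958) = 1/(10*(4*2**2) + 69958) = 1/(10*(4*4) + 69958) = 1/(10*16 + 69958) = 1/(160 + 69958) = 1/70118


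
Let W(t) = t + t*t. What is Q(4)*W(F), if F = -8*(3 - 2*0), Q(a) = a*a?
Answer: 8832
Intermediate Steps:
Q(a) = a**2
F = -24 (F = -8*(3 + 0) = -8*3 = -24)
W(t) = t + t**2
Q(4)*W(F) = 4**2*(-24*(1 - 24)) = 16*(-24*(-23)) = 16*552 = 8832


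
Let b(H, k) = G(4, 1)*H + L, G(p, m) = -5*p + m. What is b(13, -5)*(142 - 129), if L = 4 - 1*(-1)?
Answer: -3146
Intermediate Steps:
G(p, m) = m - 5*p
L = 5 (L = 4 + 1 = 5)
b(H, k) = 5 - 19*H (b(H, k) = (1 - 5*4)*H + 5 = (1 - 20)*H + 5 = -19*H + 5 = 5 - 19*H)
b(13, -5)*(142 - 129) = (5 - 19*13)*(142 - 129) = (5 - 247)*13 = -242*13 = -3146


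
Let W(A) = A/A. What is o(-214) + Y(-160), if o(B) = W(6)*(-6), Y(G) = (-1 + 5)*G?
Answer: -646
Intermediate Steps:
W(A) = 1
Y(G) = 4*G
o(B) = -6 (o(B) = 1*(-6) = -6)
o(-214) + Y(-160) = -6 + 4*(-160) = -6 - 640 = -646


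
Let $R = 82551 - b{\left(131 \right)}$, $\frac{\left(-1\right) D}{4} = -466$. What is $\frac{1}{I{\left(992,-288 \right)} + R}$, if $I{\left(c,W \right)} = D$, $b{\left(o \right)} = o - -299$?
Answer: $\frac{1}{83985} \approx 1.1907 \cdot 10^{-5}$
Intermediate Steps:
$D = 1864$ ($D = \left(-4\right) \left(-466\right) = 1864$)
$b{\left(o \right)} = 299 + o$ ($b{\left(o \right)} = o + 299 = 299 + o$)
$I{\left(c,W \right)} = 1864$
$R = 82121$ ($R = 82551 - \left(299 + 131\right) = 82551 - 430 = 82121$)
$\frac{1}{I{\left(992,-288 \right)} + R} = \frac{1}{1864 + 82121} = \frac{1}{83985}$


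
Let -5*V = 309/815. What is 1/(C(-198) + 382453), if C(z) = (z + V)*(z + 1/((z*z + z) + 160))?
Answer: 159601450/67299464049703 ≈ 2.3715e-6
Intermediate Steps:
V = -309/4075 (V = -309/(5*815) = -⅕*309/815 = -309/4075 ≈ -0.075828)
C(z) = (-309/4075 + z)*(z + 1/(160 + z + z²)) (C(z) = (z - 309/4075)*(z + 1/((z*z + z) + 160)) = (-309/4075 + z)*(z + 1/((z² + z) + 160)) = (-309/4075 + z)*(z + 1/((z + z²) + 160)) = (-309/4075 + z)*(z + 1/(160 + z + z²)))
1/(C(-198) + 382453) = 1/((-309 - 45365*(-198) + 3766*(-198)³ + 4075*(-198)⁴ + 651691*(-198)²)/(4075*(160 - 198 + (-198)²)) + 382453) = 1/((-309 + 8982270 + 3766*(-7762392) + 4075*1536953616 + 651691*39204)/(4075*(160 - 198 + 39204)) + 382453) = 1/((1/4075)*(-309 + 8982270 - 29233168272 + 6263085985200 + 25548893964)/39166 + 382453) = 1/((1/4075)*(1/39166)*6259410692853 + 382453) = 1/(6259410692853/159601450 + 382453) = 1/(67299464049703/159601450) = 159601450/67299464049703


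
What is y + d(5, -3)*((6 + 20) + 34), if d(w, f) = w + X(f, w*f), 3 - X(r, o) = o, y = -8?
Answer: 1372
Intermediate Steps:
X(r, o) = 3 - o
d(w, f) = 3 + w - f*w (d(w, f) = w + (3 - w*f) = w + (3 - f*w) = 3 + w - f*w)
y + d(5, -3)*((6 + 20) + 34) = -8 + (3 + 5 - 1*(-3)*5)*((6 + 20) + 34) = -8 + (3 + 5 + 15)*(26 + 34) = -8 + 23*60 = -8 + 1380 = 1372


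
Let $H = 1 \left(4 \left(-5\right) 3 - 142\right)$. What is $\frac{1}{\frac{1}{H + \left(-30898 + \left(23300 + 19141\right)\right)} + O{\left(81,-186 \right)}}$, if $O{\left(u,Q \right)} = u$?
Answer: $\frac{11341}{918622} \approx 0.012346$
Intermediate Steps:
$H = -202$ ($H = 1 \left(\left(-20\right) 3 - 142\right) = 1 \left(-60 - 142\right) = 1 \left(-202\right) = -202$)
$\frac{1}{\frac{1}{H + \left(-30898 + \left(23300 + 19141\right)\right)} + O{\left(81,-186 \right)}} = \frac{1}{\frac{1}{-202 + \left(-30898 + \left(23300 + 19141\right)\right)} + 81} = \frac{1}{\frac{1}{-202 + \left(-30898 + 42441\right)} + 81} = \frac{1}{\frac{1}{-202 + 11543} + 81} = \frac{1}{\frac{1}{11341} + 81} = \frac{1}{\frac{918622}{11341}} = \frac{11341}{918622}$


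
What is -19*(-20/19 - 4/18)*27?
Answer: 654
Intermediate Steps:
-19*(-20/19 - 4/18)*27 = -19*(-20*1/19 - 4*1/18)*27 = -19*(-20/19 - 2/9)*27 = -19*(-218/171)*27 = (218/9)*27 = 654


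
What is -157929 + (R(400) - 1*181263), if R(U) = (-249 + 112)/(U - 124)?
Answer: -93617129/276 ≈ -3.3919e+5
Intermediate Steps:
R(U) = -137/(-124 + U)
-157929 + (R(400) - 1*181263) = -157929 + (-137/(-124 + 400) - 1*181263) = -157929 + (-137/276 - 181263) = -157929 - 50028725/276 = -93617129/276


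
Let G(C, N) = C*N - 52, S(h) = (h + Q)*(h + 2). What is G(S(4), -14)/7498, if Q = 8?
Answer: -530/3749 ≈ -0.14137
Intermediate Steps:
S(h) = (2 + h)*(8 + h) (S(h) = (h + 8)*(h + 2) = (8 + h)*(2 + h) = (2 + h)*(8 + h))
G(C, N) = -52 + C*N
G(S(4), -14)/7498 = (-52 + (16 + 4**2 + 10*4)*(-14))/7498 = (-52 + (16 + 16 + 40)*(-14))*(1/7498) = (-52 + 72*(-14))*(1/7498) = (-52 - 1008)*(1/7498) = -1060*1/7498 = -530/3749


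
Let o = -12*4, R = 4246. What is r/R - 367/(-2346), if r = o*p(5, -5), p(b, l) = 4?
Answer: 553925/4980558 ≈ 0.11122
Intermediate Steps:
o = -48
r = -192 (r = -48*4 = -192)
r/R - 367/(-2346) = -192/4246 - 367/(-2346) = -192*1/4246 - 367*(-1/2346) = -96/2123 + 367/2346 = 553925/4980558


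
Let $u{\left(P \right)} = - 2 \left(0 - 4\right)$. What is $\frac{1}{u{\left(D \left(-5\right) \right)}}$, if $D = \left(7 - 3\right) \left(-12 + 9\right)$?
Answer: $\frac{1}{8} \approx 0.125$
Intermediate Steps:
$D = -12$ ($D = 4 \left(-3\right) = -12$)
$u{\left(P \right)} = 8$ ($u{\left(P \right)} = \left(-2\right) \left(-4\right) = 8$)
$\frac{1}{u{\left(D \left(-5\right) \right)}} = \frac{1}{8}$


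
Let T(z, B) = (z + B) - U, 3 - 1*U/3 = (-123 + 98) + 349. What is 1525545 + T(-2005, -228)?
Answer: 1524275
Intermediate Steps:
U = -963 (U = 9 - 3*((-123 + 98) + 349) = 9 - 3*(-25 + 349) = 9 - 3*324 = 9 - 972 = -963)
T(z, B) = 963 + B + z (T(z, B) = (z + B) - 1*(-963) = (B + z) + 963 = 963 + B + z)
1525545 + T(-2005, -228) = 1525545 + (963 - 228 - 2005) = 1525545 - 1270 = 1524275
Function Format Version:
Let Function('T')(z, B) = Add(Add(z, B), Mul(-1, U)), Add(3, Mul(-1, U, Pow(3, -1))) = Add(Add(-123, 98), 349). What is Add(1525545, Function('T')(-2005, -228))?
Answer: 1524275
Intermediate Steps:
U = -963 (U = Add(9, Mul(-3, Add(Add(-123, 98), 349))) = Add(9, Mul(-3, Add(-25, 349))) = Add(9, Mul(-3, 324)) = Add(9, -972) = -963)
Function('T')(z, B) = Add(963, B, z) (Function('T')(z, B) = Add(Add(z, B), Mul(-1, -963)) = Add(Add(B, z), 963) = Add(963, B, z))
Add(1525545, Function('T')(-2005, -228)) = Add(1525545, Add(963, -228, -2005)) = Add(1525545, -1270) = 1524275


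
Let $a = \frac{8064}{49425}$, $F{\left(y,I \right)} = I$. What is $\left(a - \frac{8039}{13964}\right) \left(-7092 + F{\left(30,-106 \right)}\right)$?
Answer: $\frac{341571347507}{115028450} \approx 2969.4$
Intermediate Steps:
$a = \frac{2688}{16475}$ ($a = 8064 \cdot \frac{1}{49425} = \frac{2688}{16475} \approx 0.16316$)
$\left(a - \frac{8039}{13964}\right) \left(-7092 + F{\left(30,-106 \right)}\right) = \left(\frac{2688}{16475} - \frac{8039}{13964}\right) \left(-7092 - 106\right) = \left(\frac{2688}{16475} - \frac{8039}{13964}\right) \left(-7198\right) = \left(- \frac{94907293}{230056900}\right) \left(-7198\right) = \frac{341571347507}{115028450}$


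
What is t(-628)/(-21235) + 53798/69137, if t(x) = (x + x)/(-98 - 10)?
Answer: 30823105292/39639353265 ≈ 0.77759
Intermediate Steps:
t(x) = -x/54 (t(x) = (2*x)/(-108) = (2*x)*(-1/108) = -x/54)
t(-628)/(-21235) + 53798/69137 = -1/54*(-628)/(-21235) + 53798/69137 = (314/27)*(-1/21235) + 53798*(1/69137) = -314/573345 + 53798/69137 = 30823105292/39639353265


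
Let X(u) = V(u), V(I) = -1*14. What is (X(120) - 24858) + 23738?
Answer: -1134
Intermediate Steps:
V(I) = -14
X(u) = -14
(X(120) - 24858) + 23738 = (-14 - 24858) + 23738 = -24872 + 23738 = -1134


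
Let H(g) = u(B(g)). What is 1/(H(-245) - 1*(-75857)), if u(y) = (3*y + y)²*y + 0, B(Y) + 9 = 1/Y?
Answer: 14706125/943796799069 ≈ 1.5582e-5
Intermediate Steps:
B(Y) = -9 + 1/Y
u(y) = 16*y³ (u(y) = (4*y)²*y + 0 = (16*y²)*y + 0 = 16*y³ + 0 = 16*y³)
H(g) = 16*(-9 + 1/g)³
1/(H(-245) - 1*(-75857)) = 1/(-16*(-1 + 9*(-245))³/(-245)³ - 1*(-75857)) = 1/(-16*(-1/14706125)*(-1 - 2205)³ + 75857) = 1/(-16*(-1/14706125)*(-2206)³ + 75857) = 1/(-16*(-1/14706125)*(-10735357816) + 75857) = 1/(-171765725056/14706125 + 75857) = 1/(943796799069/14706125) = 14706125/943796799069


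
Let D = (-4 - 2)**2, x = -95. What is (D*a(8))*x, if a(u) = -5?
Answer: 17100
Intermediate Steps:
D = 36 (D = (-6)**2 = 36)
(D*a(8))*x = (36*(-5))*(-95) = -180*(-95) = 17100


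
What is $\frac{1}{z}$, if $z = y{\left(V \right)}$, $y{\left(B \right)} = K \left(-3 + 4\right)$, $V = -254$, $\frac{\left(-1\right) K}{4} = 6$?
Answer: $- \frac{1}{24} \approx -0.041667$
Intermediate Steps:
$K = -24$ ($K = \left(-4\right) 6 = -24$)
$y{\left(B \right)} = -24$ ($y{\left(B \right)} = - 24 \left(-3 + 4\right) = \left(-24\right) 1 = -24$)
$z = -24$
$\frac{1}{z} = \frac{1}{-24} = - \frac{1}{24}$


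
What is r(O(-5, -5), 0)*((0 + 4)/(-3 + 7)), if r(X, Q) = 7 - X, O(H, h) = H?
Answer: 12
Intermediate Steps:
r(O(-5, -5), 0)*((0 + 4)/(-3 + 7)) = (7 - 1*(-5))*((0 + 4)/(-3 + 7)) = (7 + 5)*(4/4) = 12*(4*(1/4)) = 12*1 = 12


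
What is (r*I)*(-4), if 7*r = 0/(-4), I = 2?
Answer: 0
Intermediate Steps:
r = 0 (r = (0/(-4))/7 = (0*(-¼))/7 = (⅐)*0 = 0)
(r*I)*(-4) = (0*2)*(-4) = 0*(-4) = 0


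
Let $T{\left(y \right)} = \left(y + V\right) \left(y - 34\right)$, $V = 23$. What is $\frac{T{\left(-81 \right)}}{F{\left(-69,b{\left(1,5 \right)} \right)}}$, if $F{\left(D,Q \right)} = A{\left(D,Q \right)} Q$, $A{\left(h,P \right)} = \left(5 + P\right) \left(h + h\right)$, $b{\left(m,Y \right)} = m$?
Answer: $- \frac{145}{18} \approx -8.0556$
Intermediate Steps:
$A{\left(h,P \right)} = 2 h \left(5 + P\right)$ ($A{\left(h,P \right)} = \left(5 + P\right) 2 h = 2 h \left(5 + P\right)$)
$T{\left(y \right)} = \left(-34 + y\right) \left(23 + y\right)$ ($T{\left(y \right)} = \left(y + 23\right) \left(y - 34\right) = \left(23 + y\right) \left(-34 + y\right) = \left(-34 + y\right) \left(23 + y\right)$)
$F{\left(D,Q \right)} = 2 D Q \left(5 + Q\right)$ ($F{\left(D,Q \right)} = 2 D \left(5 + Q\right) Q = 2 D Q \left(5 + Q\right)$)
$\frac{T{\left(-81 \right)}}{F{\left(-69,b{\left(1,5 \right)} \right)}} = \frac{-782 + \left(-81\right)^{2} - -891}{2 \left(-69\right) 1 \left(5 + 1\right)} = \frac{-782 + 6561 + 891}{2 \left(-69\right) 1 \cdot 6} = \frac{6670}{-828} = 6670 \left(- \frac{1}{828}\right) = - \frac{145}{18}$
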